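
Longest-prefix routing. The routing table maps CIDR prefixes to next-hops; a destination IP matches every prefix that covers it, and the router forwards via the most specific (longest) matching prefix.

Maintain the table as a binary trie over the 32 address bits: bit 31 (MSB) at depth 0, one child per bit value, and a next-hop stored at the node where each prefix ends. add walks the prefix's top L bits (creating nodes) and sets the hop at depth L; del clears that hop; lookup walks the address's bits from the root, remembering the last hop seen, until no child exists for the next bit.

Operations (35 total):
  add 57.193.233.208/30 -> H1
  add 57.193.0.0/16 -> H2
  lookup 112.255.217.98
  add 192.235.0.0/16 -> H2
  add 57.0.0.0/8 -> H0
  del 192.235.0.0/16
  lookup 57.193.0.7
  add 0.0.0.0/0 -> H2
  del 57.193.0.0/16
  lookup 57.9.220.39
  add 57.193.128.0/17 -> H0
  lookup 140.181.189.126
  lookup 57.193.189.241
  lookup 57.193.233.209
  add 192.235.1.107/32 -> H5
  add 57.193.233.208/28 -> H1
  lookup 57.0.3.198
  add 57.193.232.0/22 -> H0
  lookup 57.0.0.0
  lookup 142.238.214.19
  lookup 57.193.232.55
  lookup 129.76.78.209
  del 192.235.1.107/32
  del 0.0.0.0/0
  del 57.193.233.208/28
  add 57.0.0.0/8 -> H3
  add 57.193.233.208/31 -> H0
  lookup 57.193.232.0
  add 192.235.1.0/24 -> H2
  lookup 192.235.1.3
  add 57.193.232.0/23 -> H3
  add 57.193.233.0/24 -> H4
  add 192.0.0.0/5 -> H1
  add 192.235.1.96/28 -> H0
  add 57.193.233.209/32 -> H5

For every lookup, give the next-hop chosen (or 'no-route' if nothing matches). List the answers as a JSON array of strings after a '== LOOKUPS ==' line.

Trace:
  add 57.193.233.208/30 -> H1 at depth 30
  add 57.193.0.0/16 -> H2 at depth 16
  Q 112.255.217.98: descend 0 ; hops seen [∅] ; pick no-route
  add 192.235.0.0/16 -> H2 at depth 16
  add 57.0.0.0/8 -> H0 at depth 8
  del 192.235.0.0/16 (clear depth 16)
  Q 57.193.0.7: descend 0011100111000001 ; hops seen [H0,H2] ; pick H2
  add 0.0.0.0/0 -> H2 at depth 0
  del 57.193.0.0/16 (clear depth 16)
  Q 57.9.220.39: descend 00111001 ; hops seen [H2,H0] ; pick H0
  add 57.193.128.0/17 -> H0 at depth 17
  Q 140.181.189.126: descend 1 ; hops seen [H2] ; pick H2
  Q 57.193.189.241: descend 00111001110000011 ; hops seen [H2,H0,H0] ; pick H0
  Q 57.193.233.209: descend 001110011100000111101001110100 ; hops seen [H2,H0,H0,H1] ; pick H1
  add 192.235.1.107/32 -> H5 at depth 32
  add 57.193.233.208/28 -> H1 at depth 28
  Q 57.0.3.198: descend 00111001 ; hops seen [H2,H0] ; pick H0
  add 57.193.232.0/22 -> H0 at depth 22
  Q 57.0.0.0: descend 00111001 ; hops seen [H2,H0] ; pick H0
  Q 142.238.214.19: descend 1 ; hops seen [H2] ; pick H2
  Q 57.193.232.55: descend 00111001110000011110100 ; hops seen [H2,H0,H0,H0] ; pick H0
  Q 129.76.78.209: descend 1 ; hops seen [H2] ; pick H2
  del 192.235.1.107/32 (clear depth 32)
  del 0.0.0.0/0 (clear depth 0)
  del 57.193.233.208/28 (clear depth 28)
  add 57.0.0.0/8 -> H3 at depth 8
  add 57.193.233.208/31 -> H0 at depth 31
  Q 57.193.232.0: descend 00111001110000011110100 ; hops seen [H3,H0,H0] ; pick H0
  add 192.235.1.0/24 -> H2 at depth 24
  Q 192.235.1.3: descend 1100000011101011000000010 ; hops seen [H2] ; pick H2
  add 57.193.232.0/23 -> H3 at depth 23
  add 57.193.233.0/24 -> H4 at depth 24
  add 192.0.0.0/5 -> H1 at depth 5
  add 192.235.1.96/28 -> H0 at depth 28
  add 57.193.233.209/32 -> H5 at depth 32

== LOOKUPS ==
["no-route","H2","H0","H2","H0","H1","H0","H0","H2","H0","H2","H0","H2"]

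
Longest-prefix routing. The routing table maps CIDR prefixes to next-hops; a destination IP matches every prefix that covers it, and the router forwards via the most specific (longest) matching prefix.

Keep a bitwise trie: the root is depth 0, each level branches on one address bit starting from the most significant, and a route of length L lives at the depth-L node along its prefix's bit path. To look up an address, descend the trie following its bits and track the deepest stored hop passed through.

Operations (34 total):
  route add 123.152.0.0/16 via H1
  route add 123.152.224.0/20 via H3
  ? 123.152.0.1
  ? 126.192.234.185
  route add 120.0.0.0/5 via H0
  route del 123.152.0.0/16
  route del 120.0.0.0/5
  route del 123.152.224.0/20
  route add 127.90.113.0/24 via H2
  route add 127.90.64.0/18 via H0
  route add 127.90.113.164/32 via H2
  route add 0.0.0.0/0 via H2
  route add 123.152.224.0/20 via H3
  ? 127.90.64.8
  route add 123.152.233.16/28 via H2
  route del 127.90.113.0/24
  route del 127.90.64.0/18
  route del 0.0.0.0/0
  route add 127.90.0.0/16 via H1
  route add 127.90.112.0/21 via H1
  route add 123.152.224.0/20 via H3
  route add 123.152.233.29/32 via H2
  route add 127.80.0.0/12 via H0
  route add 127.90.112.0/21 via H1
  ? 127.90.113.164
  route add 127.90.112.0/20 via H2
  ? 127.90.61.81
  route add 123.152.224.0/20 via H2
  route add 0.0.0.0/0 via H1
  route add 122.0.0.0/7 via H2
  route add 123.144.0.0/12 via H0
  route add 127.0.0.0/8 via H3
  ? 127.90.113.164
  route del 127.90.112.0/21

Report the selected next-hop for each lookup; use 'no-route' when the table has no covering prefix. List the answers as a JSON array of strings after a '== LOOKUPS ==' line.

Trace:
  add 123.152.0.0/16 -> H1 at depth 16
  add 123.152.224.0/20 -> H3 at depth 20
  Q 123.152.0.1: descend 0111101110011000 ; hops seen [H1] ; pick H1
  Q 126.192.234.185: descend 01111 ; hops seen [∅] ; pick no-route
  add 120.0.0.0/5 -> H0 at depth 5
  del 123.152.0.0/16 (clear depth 16)
  del 120.0.0.0/5 (clear depth 5)
  del 123.152.224.0/20 (clear depth 20)
  add 127.90.113.0/24 -> H2 at depth 24
  add 127.90.64.0/18 -> H0 at depth 18
  add 127.90.113.164/32 -> H2 at depth 32
  add 0.0.0.0/0 -> H2 at depth 0
  add 123.152.224.0/20 -> H3 at depth 20
  Q 127.90.64.8: descend 011111110101101001 ; hops seen [H2,H0] ; pick H0
  add 123.152.233.16/28 -> H2 at depth 28
  del 127.90.113.0/24 (clear depth 24)
  del 127.90.64.0/18 (clear depth 18)
  del 0.0.0.0/0 (clear depth 0)
  add 127.90.0.0/16 -> H1 at depth 16
  add 127.90.112.0/21 -> H1 at depth 21
  add 123.152.224.0/20 -> H3 at depth 20
  add 123.152.233.29/32 -> H2 at depth 32
  add 127.80.0.0/12 -> H0 at depth 12
  add 127.90.112.0/21 -> H1 at depth 21
  Q 127.90.113.164: descend 01111111010110100111000110100100 ; hops seen [H0,H1,H1,H2] ; pick H2
  add 127.90.112.0/20 -> H2 at depth 20
  Q 127.90.61.81: descend 01111111010110100 ; hops seen [H0,H1] ; pick H1
  add 123.152.224.0/20 -> H2 at depth 20
  add 0.0.0.0/0 -> H1 at depth 0
  add 122.0.0.0/7 -> H2 at depth 7
  add 123.144.0.0/12 -> H0 at depth 12
  add 127.0.0.0/8 -> H3 at depth 8
  Q 127.90.113.164: descend 01111111010110100111000110100100 ; hops seen [H1,H3,H0,H1,H2,H1,H2] ; pick H2
  del 127.90.112.0/21 (clear depth 21)

== LOOKUPS ==
["H1","no-route","H0","H2","H1","H2"]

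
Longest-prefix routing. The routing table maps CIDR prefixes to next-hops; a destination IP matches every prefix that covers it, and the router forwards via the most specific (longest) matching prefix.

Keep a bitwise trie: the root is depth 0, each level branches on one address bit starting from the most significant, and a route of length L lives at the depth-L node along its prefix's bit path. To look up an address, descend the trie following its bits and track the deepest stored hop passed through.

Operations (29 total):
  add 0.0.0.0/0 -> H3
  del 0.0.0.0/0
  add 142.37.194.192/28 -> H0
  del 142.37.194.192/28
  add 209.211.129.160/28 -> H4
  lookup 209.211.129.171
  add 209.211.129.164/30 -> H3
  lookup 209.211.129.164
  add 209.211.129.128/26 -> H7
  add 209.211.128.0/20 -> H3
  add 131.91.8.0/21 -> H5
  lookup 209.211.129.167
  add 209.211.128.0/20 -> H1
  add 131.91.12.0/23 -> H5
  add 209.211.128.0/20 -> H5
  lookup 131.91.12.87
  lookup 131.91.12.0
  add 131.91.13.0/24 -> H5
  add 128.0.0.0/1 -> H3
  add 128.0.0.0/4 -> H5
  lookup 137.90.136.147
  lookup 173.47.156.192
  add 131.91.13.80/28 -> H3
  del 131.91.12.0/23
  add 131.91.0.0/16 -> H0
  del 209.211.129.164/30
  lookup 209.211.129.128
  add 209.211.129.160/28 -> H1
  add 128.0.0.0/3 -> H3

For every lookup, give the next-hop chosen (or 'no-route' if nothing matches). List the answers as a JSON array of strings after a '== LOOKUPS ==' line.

Process each operation:
  + 0.0.0.0/0 (H3) depth=0
  - 0.0.0.0/0 clear@0
  + 142.37.194.192/28 (H0) depth=28
  - 142.37.194.192/28 clear@28
  + 209.211.129.160/28 (H4) depth=28
  lookup 209.211.129.171: bits 1101000111010011100000011010 walk d0:-→d1:-→d2:-→d3:-→d4:-→d5:-→d6:-→d7:-→d8:-→d9:-→d10:-→d11:-→d12:-→d13:-→d14:-→d15:-→d16:-→d17:-→d18:-→d19:-→d20:-→d21:-→d22:-→d23:-→d24:-→d25:-→d26:-→d27:-→d28:H4 -> H4
  + 209.211.129.164/30 (H3) depth=30
  lookup 209.211.129.164: bits 110100011101001110000001101001 walk d0:-→d1:-→d2:-→d3:-→d4:-→d5:-→d6:-→d7:-→d8:-→d9:-→d10:-→d11:-→d12:-→d13:-→d14:-→d15:-→d16:-→d17:-→d18:-→d19:-→d20:-→d21:-→d22:-→d23:-→d24:-→d25:-→d26:-→d27:-→d28:H4→d29:-→d30:H3 -> H3
  + 209.211.129.128/26 (H7) depth=26
  + 209.211.128.0/20 (H3) depth=20
  + 131.91.8.0/21 (H5) depth=21
  lookup 209.211.129.167: bits 110100011101001110000001101001 walk d0:-→d1:-→d2:-→d3:-→d4:-→d5:-→d6:-→d7:-→d8:-→d9:-→d10:-→d11:-→d12:-→d13:-→d14:-→d15:-→d16:-→d17:-→d18:-→d19:-→d20:H3→d21:-→d22:-→d23:-→d24:-→d25:-→d26:H7→d27:-→d28:H4→d29:-→d30:H3 -> H3
  + 209.211.128.0/20 (H1) depth=20
  + 131.91.12.0/23 (H5) depth=23
  + 209.211.128.0/20 (H5) depth=20
  lookup 131.91.12.87: bits 10000011010110110000110 walk d0:-→d1:-→d2:-→d3:-→d4:-→d5:-→d6:-→d7:-→d8:-→d9:-→d10:-→d11:-→d12:-→d13:-→d14:-→d15:-→d16:-→d17:-→d18:-→d19:-→d20:-→d21:H5→d22:-→d23:H5 -> H5
  lookup 131.91.12.0: bits 10000011010110110000110 walk d0:-→d1:-→d2:-→d3:-→d4:-→d5:-→d6:-→d7:-→d8:-→d9:-→d10:-→d11:-→d12:-→d13:-→d14:-→d15:-→d16:-→d17:-→d18:-→d19:-→d20:-→d21:H5→d22:-→d23:H5 -> H5
  + 131.91.13.0/24 (H5) depth=24
  + 128.0.0.0/1 (H3) depth=1
  + 128.0.0.0/4 (H5) depth=4
  lookup 137.90.136.147: bits 10001 walk d0:-→d1:H3→d2:-→d3:-→d4:H5→d5:- -> H5
  lookup 173.47.156.192: bits 10 walk d0:-→d1:H3→d2:- -> H3
  + 131.91.13.80/28 (H3) depth=28
  - 131.91.12.0/23 clear@23
  + 131.91.0.0/16 (H0) depth=16
  - 209.211.129.164/30 clear@30
  lookup 209.211.129.128: bits 11010001110100111000000110 walk d0:-→d1:H3→d2:-→d3:-→d4:-→d5:-→d6:-→d7:-→d8:-→d9:-→d10:-→d11:-→d12:-→d13:-→d14:-→d15:-→d16:-→d17:-→d18:-→d19:-→d20:H5→d21:-→d22:-→d23:-→d24:-→d25:-→d26:H7 -> H7
  + 209.211.129.160/28 (H1) depth=28
  + 128.0.0.0/3 (H3) depth=3

== LOOKUPS ==
["H4","H3","H3","H5","H5","H5","H3","H7"]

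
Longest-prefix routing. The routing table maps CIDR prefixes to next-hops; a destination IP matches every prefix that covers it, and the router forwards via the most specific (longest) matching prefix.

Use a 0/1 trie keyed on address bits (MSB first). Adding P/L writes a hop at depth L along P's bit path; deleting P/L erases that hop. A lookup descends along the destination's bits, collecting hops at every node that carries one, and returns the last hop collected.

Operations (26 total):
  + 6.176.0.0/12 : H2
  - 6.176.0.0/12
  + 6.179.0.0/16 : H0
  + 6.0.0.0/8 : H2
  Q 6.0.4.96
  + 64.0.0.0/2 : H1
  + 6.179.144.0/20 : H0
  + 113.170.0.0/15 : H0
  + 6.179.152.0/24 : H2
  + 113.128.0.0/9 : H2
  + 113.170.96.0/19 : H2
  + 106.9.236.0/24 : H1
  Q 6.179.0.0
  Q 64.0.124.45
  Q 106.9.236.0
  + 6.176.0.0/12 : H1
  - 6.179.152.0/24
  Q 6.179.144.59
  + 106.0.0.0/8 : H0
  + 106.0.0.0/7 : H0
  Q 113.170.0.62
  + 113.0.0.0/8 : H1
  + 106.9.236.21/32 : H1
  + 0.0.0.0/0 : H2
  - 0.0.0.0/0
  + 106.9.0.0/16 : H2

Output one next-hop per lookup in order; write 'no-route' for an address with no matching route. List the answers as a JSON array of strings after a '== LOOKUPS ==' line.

Trace:
  add 6.176.0.0/12 -> H2 at depth 12
  - 6.176.0.0/12 clear@12
  add 6.179.0.0/16 -> H0 at depth 16
  add 6.0.0.0/8 -> H2 at depth 8
  Q 6.0.4.96: descend 00000110 ; hops seen [H2] ; pick H2
  add 64.0.0.0/2 -> H1 at depth 2
  add 6.179.144.0/20 -> H0 at depth 20
  add 113.170.0.0/15 -> H0 at depth 15
  add 6.179.152.0/24 -> H2 at depth 24
  add 113.128.0.0/9 -> H2 at depth 9
  add 113.170.96.0/19 -> H2 at depth 19
  add 106.9.236.0/24 -> H1 at depth 24
  Q 6.179.0.0: descend 0000011010110011 ; hops seen [H2,H0] ; pick H0
  Q 64.0.124.45: descend 01 ; hops seen [H1] ; pick H1
  Q 106.9.236.0: descend 011010100000100111101100 ; hops seen [H1,H1] ; pick H1
  add 6.176.0.0/12 -> H1 at depth 12
  - 6.179.152.0/24 clear@24
  Q 6.179.144.59: descend 00000110101100111001 ; hops seen [H2,H1,H0,H0] ; pick H0
  add 106.0.0.0/8 -> H0 at depth 8
  add 106.0.0.0/7 -> H0 at depth 7
  Q 113.170.0.62: descend 01110001101010100 ; hops seen [H1,H2,H0] ; pick H0
  add 113.0.0.0/8 -> H1 at depth 8
  add 106.9.236.21/32 -> H1 at depth 32
  add 0.0.0.0/0 -> H2 at depth 0
  - 0.0.0.0/0 clear@0
  add 106.9.0.0/16 -> H2 at depth 16

== LOOKUPS ==
["H2","H0","H1","H1","H0","H0"]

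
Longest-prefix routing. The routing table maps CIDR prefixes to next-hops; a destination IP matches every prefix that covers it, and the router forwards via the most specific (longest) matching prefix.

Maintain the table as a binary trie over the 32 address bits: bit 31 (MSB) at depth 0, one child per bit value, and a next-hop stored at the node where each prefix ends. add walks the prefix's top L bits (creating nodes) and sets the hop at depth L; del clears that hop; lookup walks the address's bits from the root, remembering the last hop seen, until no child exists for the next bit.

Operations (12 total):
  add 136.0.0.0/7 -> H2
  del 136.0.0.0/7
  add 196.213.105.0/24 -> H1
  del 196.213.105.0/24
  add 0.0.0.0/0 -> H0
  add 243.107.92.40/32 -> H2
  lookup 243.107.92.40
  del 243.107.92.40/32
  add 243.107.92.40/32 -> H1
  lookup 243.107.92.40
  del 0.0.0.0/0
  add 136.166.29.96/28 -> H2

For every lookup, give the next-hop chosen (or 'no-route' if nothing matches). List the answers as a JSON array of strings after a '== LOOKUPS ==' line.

Process each operation:
  + 136.0.0.0/7 (H2) depth=7
  del 136.0.0.0/7 (clear depth 7)
  + 196.213.105.0/24 (H1) depth=24
  del 196.213.105.0/24 (clear depth 24)
  + 0.0.0.0/0 (H0) depth=0
  + 243.107.92.40/32 (H2) depth=32
  lookup 243.107.92.40: bits 11110011011010110101110000101000 walk d0:H0→d1:-→d2:-→d3:-→d4:-→d5:-→d6:-→d7:-→d8:-→d9:-→d10:-→d11:-→d12:-→d13:-→d14:-→d15:-→d16:-→d17:-→d18:-→d19:-→d20:-→d21:-→d22:-→d23:-→d24:-→d25:-→d26:-→d27:-→d28:-→d29:-→d30:-→d31:-→d32:H2 -> H2
  del 243.107.92.40/32 (clear depth 32)
  + 243.107.92.40/32 (H1) depth=32
  lookup 243.107.92.40: bits 11110011011010110101110000101000 walk d0:H0→d1:-→d2:-→d3:-→d4:-→d5:-→d6:-→d7:-→d8:-→d9:-→d10:-→d11:-→d12:-→d13:-→d14:-→d15:-→d16:-→d17:-→d18:-→d19:-→d20:-→d21:-→d22:-→d23:-→d24:-→d25:-→d26:-→d27:-→d28:-→d29:-→d30:-→d31:-→d32:H1 -> H1
  del 0.0.0.0/0 (clear depth 0)
  + 136.166.29.96/28 (H2) depth=28

== LOOKUPS ==
["H2","H1"]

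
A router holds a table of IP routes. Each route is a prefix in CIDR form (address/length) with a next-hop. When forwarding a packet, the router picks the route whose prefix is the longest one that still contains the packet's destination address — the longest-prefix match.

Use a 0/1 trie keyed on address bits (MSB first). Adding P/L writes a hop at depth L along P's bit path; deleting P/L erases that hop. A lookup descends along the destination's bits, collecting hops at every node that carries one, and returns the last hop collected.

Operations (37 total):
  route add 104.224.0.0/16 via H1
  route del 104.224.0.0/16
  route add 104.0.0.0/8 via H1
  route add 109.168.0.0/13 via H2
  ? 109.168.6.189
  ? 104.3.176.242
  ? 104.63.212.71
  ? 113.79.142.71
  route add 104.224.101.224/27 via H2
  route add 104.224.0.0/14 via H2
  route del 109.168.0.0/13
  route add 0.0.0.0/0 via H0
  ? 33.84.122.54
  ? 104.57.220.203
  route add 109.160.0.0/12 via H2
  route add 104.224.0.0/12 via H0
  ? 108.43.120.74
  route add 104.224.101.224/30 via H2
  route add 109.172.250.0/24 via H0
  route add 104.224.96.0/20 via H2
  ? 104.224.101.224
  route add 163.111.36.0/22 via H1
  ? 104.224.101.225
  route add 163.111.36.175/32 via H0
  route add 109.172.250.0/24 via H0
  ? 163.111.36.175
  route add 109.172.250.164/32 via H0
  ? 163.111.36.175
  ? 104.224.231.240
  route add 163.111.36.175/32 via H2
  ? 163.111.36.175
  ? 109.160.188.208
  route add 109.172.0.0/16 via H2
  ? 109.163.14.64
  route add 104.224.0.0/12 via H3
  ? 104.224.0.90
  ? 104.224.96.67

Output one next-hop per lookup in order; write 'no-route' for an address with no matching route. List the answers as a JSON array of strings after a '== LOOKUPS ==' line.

Process each operation:
  add 104.224.0.0/16 -> H1 at depth 16
  - 104.224.0.0/16 clear@16
  add 104.0.0.0/8 -> H1 at depth 8
  add 109.168.0.0/13 -> H2 at depth 13
  ? 109.168.6.189  path d0:-→d1:-→d2:-→d3:-→d4:-→d5:-→d6:-→d7:-→d8:-→d9:-→d10:-→d11:-→d12:-→d13:H2  best=H2
  ? 104.3.176.242  path d0:-→d1:-→d2:-→d3:-→d4:-→d5:-→d6:-→d7:-→d8:H1  best=H1
  ? 104.63.212.71  path d0:-→d1:-→d2:-→d3:-→d4:-→d5:-→d6:-→d7:-→d8:H1  best=H1
  ? 113.79.142.71  path d0:-→d1:-→d2:-→d3:-  best=no-route
  add 104.224.101.224/27 -> H2 at depth 27
  add 104.224.0.0/14 -> H2 at depth 14
  - 109.168.0.0/13 clear@13
  add 0.0.0.0/0 -> H0 at depth 0
  ? 33.84.122.54  path d0:H0→d1:-  best=H0
  ? 104.57.220.203  path d0:H0→d1:-→d2:-→d3:-→d4:-→d5:-→d6:-→d7:-→d8:H1  best=H1
  add 109.160.0.0/12 -> H2 at depth 12
  add 104.224.0.0/12 -> H0 at depth 12
  ? 108.43.120.74  path d0:H0→d1:-→d2:-→d3:-→d4:-→d5:-→d6:-→d7:-  best=H0
  add 104.224.101.224/30 -> H2 at depth 30
  add 109.172.250.0/24 -> H0 at depth 24
  add 104.224.96.0/20 -> H2 at depth 20
  ? 104.224.101.224  path d0:H0→d1:-→d2:-→d3:-→d4:-→d5:-→d6:-→d7:-→d8:H1→d9:-→d10:-→d11:-→d12:H0→d13:-→d14:H2→d15:-→d16:-→d17:-→d18:-→d19:-→d20:H2→d21:-→d22:-→d23:-→d24:-→d25:-→d26:-→d27:H2→d28:-→d29:-→d30:H2  best=H2
  add 163.111.36.0/22 -> H1 at depth 22
  ? 104.224.101.225  path d0:H0→d1:-→d2:-→d3:-→d4:-→d5:-→d6:-→d7:-→d8:H1→d9:-→d10:-→d11:-→d12:H0→d13:-→d14:H2→d15:-→d16:-→d17:-→d18:-→d19:-→d20:H2→d21:-→d22:-→d23:-→d24:-→d25:-→d26:-→d27:H2→d28:-→d29:-→d30:H2  best=H2
  add 163.111.36.175/32 -> H0 at depth 32
  add 109.172.250.0/24 -> H0 at depth 24
  ? 163.111.36.175  path d0:H0→d1:-→d2:-→d3:-→d4:-→d5:-→d6:-→d7:-→d8:-→d9:-→d10:-→d11:-→d12:-→d13:-→d14:-→d15:-→d16:-→d17:-→d18:-→d19:-→d20:-→d21:-→d22:H1→d23:-→d24:-→d25:-→d26:-→d27:-→d28:-→d29:-→d30:-→d31:-→d32:H0  best=H0
  add 109.172.250.164/32 -> H0 at depth 32
  ? 163.111.36.175  path d0:H0→d1:-→d2:-→d3:-→d4:-→d5:-→d6:-→d7:-→d8:-→d9:-→d10:-→d11:-→d12:-→d13:-→d14:-→d15:-→d16:-→d17:-→d18:-→d19:-→d20:-→d21:-→d22:H1→d23:-→d24:-→d25:-→d26:-→d27:-→d28:-→d29:-→d30:-→d31:-→d32:H0  best=H0
  ? 104.224.231.240  path d0:H0→d1:-→d2:-→d3:-→d4:-→d5:-→d6:-→d7:-→d8:H1→d9:-→d10:-→d11:-→d12:H0→d13:-→d14:H2→d15:-→d16:-  best=H2
  add 163.111.36.175/32 -> H2 at depth 32
  ? 163.111.36.175  path d0:H0→d1:-→d2:-→d3:-→d4:-→d5:-→d6:-→d7:-→d8:-→d9:-→d10:-→d11:-→d12:-→d13:-→d14:-→d15:-→d16:-→d17:-→d18:-→d19:-→d20:-→d21:-→d22:H1→d23:-→d24:-→d25:-→d26:-→d27:-→d28:-→d29:-→d30:-→d31:-→d32:H2  best=H2
  ? 109.160.188.208  path d0:H0→d1:-→d2:-→d3:-→d4:-→d5:-→d6:-→d7:-→d8:-→d9:-→d10:-→d11:-→d12:H2  best=H2
  add 109.172.0.0/16 -> H2 at depth 16
  ? 109.163.14.64  path d0:H0→d1:-→d2:-→d3:-→d4:-→d5:-→d6:-→d7:-→d8:-→d9:-→d10:-→d11:-→d12:H2  best=H2
  add 104.224.0.0/12 -> H3 at depth 12
  ? 104.224.0.90  path d0:H0→d1:-→d2:-→d3:-→d4:-→d5:-→d6:-→d7:-→d8:H1→d9:-→d10:-→d11:-→d12:H3→d13:-→d14:H2→d15:-→d16:-→d17:-  best=H2
  ? 104.224.96.67  path d0:H0→d1:-→d2:-→d3:-→d4:-→d5:-→d6:-→d7:-→d8:H1→d9:-→d10:-→d11:-→d12:H3→d13:-→d14:H2→d15:-→d16:-→d17:-→d18:-→d19:-→d20:H2→d21:-  best=H2

== LOOKUPS ==
["H2","H1","H1","no-route","H0","H1","H0","H2","H2","H0","H0","H2","H2","H2","H2","H2","H2"]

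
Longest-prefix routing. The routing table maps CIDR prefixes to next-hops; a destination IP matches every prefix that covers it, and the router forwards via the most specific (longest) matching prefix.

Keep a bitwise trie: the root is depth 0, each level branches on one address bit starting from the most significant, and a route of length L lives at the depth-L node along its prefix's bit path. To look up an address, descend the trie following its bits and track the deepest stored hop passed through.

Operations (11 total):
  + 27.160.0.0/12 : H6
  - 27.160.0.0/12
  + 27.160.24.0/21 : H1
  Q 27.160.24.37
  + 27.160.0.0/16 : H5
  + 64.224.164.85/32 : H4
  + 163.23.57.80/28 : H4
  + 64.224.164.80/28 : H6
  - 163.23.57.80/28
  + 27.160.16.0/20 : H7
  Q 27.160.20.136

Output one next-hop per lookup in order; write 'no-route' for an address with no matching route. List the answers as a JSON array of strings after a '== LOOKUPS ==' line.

Process each operation:
  add 27.160.0.0/12 -> H6 at depth 12
  - 27.160.0.0/12 clear@12
  add 27.160.24.0/21 -> H1 at depth 21
  ? 27.160.24.37  path d0:-→d1:-→d2:-→d3:-→d4:-→d5:-→d6:-→d7:-→d8:-→d9:-→d10:-→d11:-→d12:-→d13:-→d14:-→d15:-→d16:-→d17:-→d18:-→d19:-→d20:-→d21:H1  best=H1
  add 27.160.0.0/16 -> H5 at depth 16
  add 64.224.164.85/32 -> H4 at depth 32
  add 163.23.57.80/28 -> H4 at depth 28
  add 64.224.164.80/28 -> H6 at depth 28
  - 163.23.57.80/28 clear@28
  add 27.160.16.0/20 -> H7 at depth 20
  ? 27.160.20.136  path d0:-→d1:-→d2:-→d3:-→d4:-→d5:-→d6:-→d7:-→d8:-→d9:-→d10:-→d11:-→d12:-→d13:-→d14:-→d15:-→d16:H5→d17:-→d18:-→d19:-→d20:H7  best=H7

== LOOKUPS ==
["H1","H7"]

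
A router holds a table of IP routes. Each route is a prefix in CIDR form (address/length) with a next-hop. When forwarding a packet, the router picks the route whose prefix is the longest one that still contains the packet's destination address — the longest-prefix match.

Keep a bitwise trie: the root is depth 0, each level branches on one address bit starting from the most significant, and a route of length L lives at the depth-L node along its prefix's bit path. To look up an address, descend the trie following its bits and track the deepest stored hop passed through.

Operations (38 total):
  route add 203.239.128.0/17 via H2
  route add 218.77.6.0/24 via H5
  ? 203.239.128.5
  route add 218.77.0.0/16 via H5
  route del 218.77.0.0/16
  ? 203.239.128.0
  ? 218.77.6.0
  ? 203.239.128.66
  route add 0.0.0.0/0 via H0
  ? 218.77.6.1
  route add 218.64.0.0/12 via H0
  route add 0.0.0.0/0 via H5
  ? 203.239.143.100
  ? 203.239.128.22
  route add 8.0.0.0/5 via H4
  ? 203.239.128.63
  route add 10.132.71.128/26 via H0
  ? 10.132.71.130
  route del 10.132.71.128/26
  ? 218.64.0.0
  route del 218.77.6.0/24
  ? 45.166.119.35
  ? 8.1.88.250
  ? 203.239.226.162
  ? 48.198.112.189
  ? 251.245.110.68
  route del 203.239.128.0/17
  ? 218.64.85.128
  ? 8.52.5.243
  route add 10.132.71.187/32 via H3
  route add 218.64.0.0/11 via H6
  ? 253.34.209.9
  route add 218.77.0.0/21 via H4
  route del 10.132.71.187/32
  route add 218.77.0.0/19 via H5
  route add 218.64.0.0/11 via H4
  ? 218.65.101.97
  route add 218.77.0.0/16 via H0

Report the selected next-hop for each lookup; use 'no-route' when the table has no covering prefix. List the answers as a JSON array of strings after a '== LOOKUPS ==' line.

Trace:
  add 203.239.128.0/17 -> H2 at depth 17
  add 218.77.6.0/24 -> H5 at depth 24
  Q 203.239.128.5: descend 11001011111011111 ; hops seen [H2] ; pick H2
  add 218.77.0.0/16 -> H5 at depth 16
  del 218.77.0.0/16 (clear depth 16)
  Q 203.239.128.0: descend 11001011111011111 ; hops seen [H2] ; pick H2
  Q 218.77.6.0: descend 110110100100110100000110 ; hops seen [H5] ; pick H5
  Q 203.239.128.66: descend 11001011111011111 ; hops seen [H2] ; pick H2
  add 0.0.0.0/0 -> H0 at depth 0
  Q 218.77.6.1: descend 110110100100110100000110 ; hops seen [H0,H5] ; pick H5
  add 218.64.0.0/12 -> H0 at depth 12
  add 0.0.0.0/0 -> H5 at depth 0
  Q 203.239.143.100: descend 11001011111011111 ; hops seen [H5,H2] ; pick H2
  Q 203.239.128.22: descend 11001011111011111 ; hops seen [H5,H2] ; pick H2
  add 8.0.0.0/5 -> H4 at depth 5
  Q 203.239.128.63: descend 11001011111011111 ; hops seen [H5,H2] ; pick H2
  add 10.132.71.128/26 -> H0 at depth 26
  Q 10.132.71.130: descend 00001010100001000100011110 ; hops seen [H5,H4,H0] ; pick H0
  del 10.132.71.128/26 (clear depth 26)
  Q 218.64.0.0: descend 110110100100 ; hops seen [H5,H0] ; pick H0
  del 218.77.6.0/24 (clear depth 24)
  Q 45.166.119.35: descend 00 ; hops seen [H5] ; pick H5
  Q 8.1.88.250: descend 000010 ; hops seen [H5,H4] ; pick H4
  Q 203.239.226.162: descend 11001011111011111 ; hops seen [H5,H2] ; pick H2
  Q 48.198.112.189: descend 00 ; hops seen [H5] ; pick H5
  Q 251.245.110.68: descend 11 ; hops seen [H5] ; pick H5
  del 203.239.128.0/17 (clear depth 17)
  Q 218.64.85.128: descend 110110100100 ; hops seen [H5,H0] ; pick H0
  Q 8.52.5.243: descend 000010 ; hops seen [H5,H4] ; pick H4
  add 10.132.71.187/32 -> H3 at depth 32
  add 218.64.0.0/11 -> H6 at depth 11
  Q 253.34.209.9: descend 11 ; hops seen [H5] ; pick H5
  add 218.77.0.0/21 -> H4 at depth 21
  del 10.132.71.187/32 (clear depth 32)
  add 218.77.0.0/19 -> H5 at depth 19
  add 218.64.0.0/11 -> H4 at depth 11
  Q 218.65.101.97: descend 110110100100 ; hops seen [H5,H4,H0] ; pick H0
  add 218.77.0.0/16 -> H0 at depth 16

== LOOKUPS ==
["H2","H2","H5","H2","H5","H2","H2","H2","H0","H0","H5","H4","H2","H5","H5","H0","H4","H5","H0"]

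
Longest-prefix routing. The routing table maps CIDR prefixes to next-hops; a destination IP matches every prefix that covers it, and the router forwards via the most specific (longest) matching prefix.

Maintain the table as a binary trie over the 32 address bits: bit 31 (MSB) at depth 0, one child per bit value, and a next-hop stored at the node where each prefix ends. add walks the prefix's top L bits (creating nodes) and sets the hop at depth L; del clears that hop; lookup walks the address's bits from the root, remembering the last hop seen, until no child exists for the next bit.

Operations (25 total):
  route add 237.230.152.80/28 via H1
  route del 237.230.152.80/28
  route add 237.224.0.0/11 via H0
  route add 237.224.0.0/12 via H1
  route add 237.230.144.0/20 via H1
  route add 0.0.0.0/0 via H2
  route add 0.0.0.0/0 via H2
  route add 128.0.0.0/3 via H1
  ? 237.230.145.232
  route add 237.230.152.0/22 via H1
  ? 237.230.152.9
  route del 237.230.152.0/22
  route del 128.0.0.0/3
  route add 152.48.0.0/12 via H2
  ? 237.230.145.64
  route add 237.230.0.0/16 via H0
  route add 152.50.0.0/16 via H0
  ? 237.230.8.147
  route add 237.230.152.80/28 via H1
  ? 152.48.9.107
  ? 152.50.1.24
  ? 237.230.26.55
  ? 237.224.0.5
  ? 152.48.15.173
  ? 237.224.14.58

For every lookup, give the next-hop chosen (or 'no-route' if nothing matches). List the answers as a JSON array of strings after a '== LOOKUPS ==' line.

Trace:
  + 237.230.152.80/28 (H1) depth=28
  - 237.230.152.80/28 clear@28
  + 237.224.0.0/11 (H0) depth=11
  + 237.224.0.0/12 (H1) depth=12
  + 237.230.144.0/20 (H1) depth=20
  + 0.0.0.0/0 (H2) depth=0
  + 0.0.0.0/0 (H2) depth=0
  + 128.0.0.0/3 (H1) depth=3
  Q 237.230.145.232: descend 11101101111001101001 ; hops seen [H2,H0,H1,H1] ; pick H1
  + 237.230.152.0/22 (H1) depth=22
  Q 237.230.152.9: descend 1110110111100110100110000 ; hops seen [H2,H0,H1,H1,H1] ; pick H1
  - 237.230.152.0/22 clear@22
  - 128.0.0.0/3 clear@3
  + 152.48.0.0/12 (H2) depth=12
  Q 237.230.145.64: descend 11101101111001101001 ; hops seen [H2,H0,H1,H1] ; pick H1
  + 237.230.0.0/16 (H0) depth=16
  + 152.50.0.0/16 (H0) depth=16
  Q 237.230.8.147: descend 1110110111100110 ; hops seen [H2,H0,H1,H0] ; pick H0
  + 237.230.152.80/28 (H1) depth=28
  Q 152.48.9.107: descend 10011000001100 ; hops seen [H2,H2] ; pick H2
  Q 152.50.1.24: descend 1001100000110010 ; hops seen [H2,H2,H0] ; pick H0
  Q 237.230.26.55: descend 1110110111100110 ; hops seen [H2,H0,H1,H0] ; pick H0
  Q 237.224.0.5: descend 1110110111100 ; hops seen [H2,H0,H1] ; pick H1
  Q 152.48.15.173: descend 10011000001100 ; hops seen [H2,H2] ; pick H2
  Q 237.224.14.58: descend 1110110111100 ; hops seen [H2,H0,H1] ; pick H1

== LOOKUPS ==
["H1","H1","H1","H0","H2","H0","H0","H1","H2","H1"]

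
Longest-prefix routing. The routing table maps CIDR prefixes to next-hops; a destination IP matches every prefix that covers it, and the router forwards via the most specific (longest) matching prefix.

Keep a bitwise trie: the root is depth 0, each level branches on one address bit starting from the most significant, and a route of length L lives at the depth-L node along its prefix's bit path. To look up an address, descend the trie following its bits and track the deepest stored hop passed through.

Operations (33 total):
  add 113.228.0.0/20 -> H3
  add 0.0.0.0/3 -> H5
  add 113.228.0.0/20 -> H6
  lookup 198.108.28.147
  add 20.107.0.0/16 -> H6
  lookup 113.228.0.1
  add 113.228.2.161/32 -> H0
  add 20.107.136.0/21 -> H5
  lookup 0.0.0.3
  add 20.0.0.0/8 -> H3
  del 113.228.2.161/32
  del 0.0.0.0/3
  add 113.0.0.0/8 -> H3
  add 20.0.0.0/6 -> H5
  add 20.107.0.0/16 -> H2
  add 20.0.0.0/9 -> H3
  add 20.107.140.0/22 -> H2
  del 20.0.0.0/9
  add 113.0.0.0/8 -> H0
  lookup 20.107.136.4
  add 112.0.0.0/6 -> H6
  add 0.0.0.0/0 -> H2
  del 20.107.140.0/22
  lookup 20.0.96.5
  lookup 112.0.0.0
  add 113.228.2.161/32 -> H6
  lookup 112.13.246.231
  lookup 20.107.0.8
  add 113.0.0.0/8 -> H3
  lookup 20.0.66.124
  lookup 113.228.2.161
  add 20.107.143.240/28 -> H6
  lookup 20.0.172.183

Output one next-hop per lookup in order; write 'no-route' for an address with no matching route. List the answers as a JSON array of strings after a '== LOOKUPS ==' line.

Apply in order:
  add 113.228.0.0/20 -> H3 at depth 20
  add 0.0.0.0/3 -> H5 at depth 3
  add 113.228.0.0/20 -> H6 at depth 20
  lookup 198.108.28.147: bits ε walk d0:- -> no-route
  add 20.107.0.0/16 -> H6 at depth 16
  lookup 113.228.0.1: bits 01110001111001000000 walk d0:-→d1:-→d2:-→d3:-→d4:-→d5:-→d6:-→d7:-→d8:-→d9:-→d10:-→d11:-→d12:-→d13:-→d14:-→d15:-→d16:-→d17:-→d18:-→d19:-→d20:H6 -> H6
  add 113.228.2.161/32 -> H0 at depth 32
  add 20.107.136.0/21 -> H5 at depth 21
  lookup 0.0.0.3: bits 000 walk d0:-→d1:-→d2:-→d3:H5 -> H5
  add 20.0.0.0/8 -> H3 at depth 8
  - 113.228.2.161/32 clear@32
  - 0.0.0.0/3 clear@3
  add 113.0.0.0/8 -> H3 at depth 8
  add 20.0.0.0/6 -> H5 at depth 6
  add 20.107.0.0/16 -> H2 at depth 16
  add 20.0.0.0/9 -> H3 at depth 9
  add 20.107.140.0/22 -> H2 at depth 22
  - 20.0.0.0/9 clear@9
  add 113.0.0.0/8 -> H0 at depth 8
  lookup 20.107.136.4: bits 000101000110101110001 walk d0:-→d1:-→d2:-→d3:-→d4:-→d5:-→d6:H5→d7:-→d8:H3→d9:-→d10:-→d11:-→d12:-→d13:-→d14:-→d15:-→d16:H2→d17:-→d18:-→d19:-→d20:-→d21:H5 -> H5
  add 112.0.0.0/6 -> H6 at depth 6
  add 0.0.0.0/0 -> H2 at depth 0
  - 20.107.140.0/22 clear@22
  lookup 20.0.96.5: bits 000101000 walk d0:H2→d1:-→d2:-→d3:-→d4:-→d5:-→d6:H5→d7:-→d8:H3→d9:- -> H3
  lookup 112.0.0.0: bits 0111000 walk d0:H2→d1:-→d2:-→d3:-→d4:-→d5:-→d6:H6→d7:- -> H6
  add 113.228.2.161/32 -> H6 at depth 32
  lookup 112.13.246.231: bits 0111000 walk d0:H2→d1:-→d2:-→d3:-→d4:-→d5:-→d6:H6→d7:- -> H6
  lookup 20.107.0.8: bits 0001010001101011 walk d0:H2→d1:-→d2:-→d3:-→d4:-→d5:-→d6:H5→d7:-→d8:H3→d9:-→d10:-→d11:-→d12:-→d13:-→d14:-→d15:-→d16:H2 -> H2
  add 113.0.0.0/8 -> H3 at depth 8
  lookup 20.0.66.124: bits 000101000 walk d0:H2→d1:-→d2:-→d3:-→d4:-→d5:-→d6:H5→d7:-→d8:H3→d9:- -> H3
  lookup 113.228.2.161: bits 01110001111001000000001010100001 walk d0:H2→d1:-→d2:-→d3:-→d4:-→d5:-→d6:H6→d7:-→d8:H3→d9:-→d10:-→d11:-→d12:-→d13:-→d14:-→d15:-→d16:-→d17:-→d18:-→d19:-→d20:H6→d21:-→d22:-→d23:-→d24:-→d25:-→d26:-→d27:-→d28:-→d29:-→d30:-→d31:-→d32:H6 -> H6
  add 20.107.143.240/28 -> H6 at depth 28
  lookup 20.0.172.183: bits 000101000 walk d0:H2→d1:-→d2:-→d3:-→d4:-→d5:-→d6:H5→d7:-→d8:H3→d9:- -> H3

== LOOKUPS ==
["no-route","H6","H5","H5","H3","H6","H6","H2","H3","H6","H3"]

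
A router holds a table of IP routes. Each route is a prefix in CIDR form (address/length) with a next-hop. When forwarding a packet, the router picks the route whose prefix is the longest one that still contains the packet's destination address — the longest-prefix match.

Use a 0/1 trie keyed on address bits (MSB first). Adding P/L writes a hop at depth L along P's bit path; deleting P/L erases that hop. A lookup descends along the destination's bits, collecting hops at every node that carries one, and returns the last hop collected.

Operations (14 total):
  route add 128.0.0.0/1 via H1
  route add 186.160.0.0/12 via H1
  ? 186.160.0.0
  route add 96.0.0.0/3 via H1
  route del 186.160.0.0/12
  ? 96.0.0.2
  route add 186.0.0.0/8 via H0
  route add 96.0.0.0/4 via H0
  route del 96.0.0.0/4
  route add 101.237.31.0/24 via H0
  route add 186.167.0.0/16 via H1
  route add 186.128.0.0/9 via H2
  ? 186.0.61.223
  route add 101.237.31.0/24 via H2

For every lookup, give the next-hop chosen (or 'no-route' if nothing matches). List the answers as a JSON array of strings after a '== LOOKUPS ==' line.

Process each operation:
  add 128.0.0.0/1 -> H1 at depth 1
  add 186.160.0.0/12 -> H1 at depth 12
  ? 186.160.0.0  path d0:-→d1:H1→d2:-→d3:-→d4:-→d5:-→d6:-→d7:-→d8:-→d9:-→d10:-→d11:-→d12:H1  best=H1
  add 96.0.0.0/3 -> H1 at depth 3
  - 186.160.0.0/12 clear@12
  ? 96.0.0.2  path d0:-→d1:-→d2:-→d3:H1  best=H1
  add 186.0.0.0/8 -> H0 at depth 8
  add 96.0.0.0/4 -> H0 at depth 4
  - 96.0.0.0/4 clear@4
  add 101.237.31.0/24 -> H0 at depth 24
  add 186.167.0.0/16 -> H1 at depth 16
  add 186.128.0.0/9 -> H2 at depth 9
  ? 186.0.61.223  path d0:-→d1:H1→d2:-→d3:-→d4:-→d5:-→d6:-→d7:-→d8:H0  best=H0
  add 101.237.31.0/24 -> H2 at depth 24

== LOOKUPS ==
["H1","H1","H0"]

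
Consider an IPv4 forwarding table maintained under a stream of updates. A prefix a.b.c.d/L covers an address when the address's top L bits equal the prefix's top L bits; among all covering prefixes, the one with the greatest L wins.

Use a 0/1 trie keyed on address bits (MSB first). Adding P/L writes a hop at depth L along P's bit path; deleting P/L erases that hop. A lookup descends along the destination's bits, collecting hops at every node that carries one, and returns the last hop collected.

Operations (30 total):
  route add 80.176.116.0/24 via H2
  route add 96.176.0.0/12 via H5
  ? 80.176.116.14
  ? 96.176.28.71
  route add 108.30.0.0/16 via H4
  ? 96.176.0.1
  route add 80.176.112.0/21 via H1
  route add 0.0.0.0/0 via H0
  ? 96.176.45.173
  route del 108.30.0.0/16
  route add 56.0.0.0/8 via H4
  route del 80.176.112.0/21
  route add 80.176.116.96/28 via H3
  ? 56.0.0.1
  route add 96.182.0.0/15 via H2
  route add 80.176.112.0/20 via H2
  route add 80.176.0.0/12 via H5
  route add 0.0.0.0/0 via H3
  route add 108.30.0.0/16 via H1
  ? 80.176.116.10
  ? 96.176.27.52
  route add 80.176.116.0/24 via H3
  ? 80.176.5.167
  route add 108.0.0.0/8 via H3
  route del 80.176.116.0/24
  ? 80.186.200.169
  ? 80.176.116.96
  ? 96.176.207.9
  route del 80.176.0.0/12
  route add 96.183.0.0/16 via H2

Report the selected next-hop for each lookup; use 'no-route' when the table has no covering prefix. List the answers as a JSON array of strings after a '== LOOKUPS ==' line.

Trace:
  add 80.176.116.0/24 -> H2 at depth 24
  add 96.176.0.0/12 -> H5 at depth 12
  lookup 80.176.116.14: bits 010100001011000001110100 walk d0:-→d1:-→d2:-→d3:-→d4:-→d5:-→d6:-→d7:-→d8:-→d9:-→d10:-→d11:-→d12:-→d13:-→d14:-→d15:-→d16:-→d17:-→d18:-→d19:-→d20:-→d21:-→d22:-→d23:-→d24:H2 -> H2
  lookup 96.176.28.71: bits 011000001011 walk d0:-→d1:-→d2:-→d3:-→d4:-→d5:-→d6:-→d7:-→d8:-→d9:-→d10:-→d11:-→d12:H5 -> H5
  add 108.30.0.0/16 -> H4 at depth 16
  lookup 96.176.0.1: bits 011000001011 walk d0:-→d1:-→d2:-→d3:-→d4:-→d5:-→d6:-→d7:-→d8:-→d9:-→d10:-→d11:-→d12:H5 -> H5
  add 80.176.112.0/21 -> H1 at depth 21
  add 0.0.0.0/0 -> H0 at depth 0
  lookup 96.176.45.173: bits 011000001011 walk d0:H0→d1:-→d2:-→d3:-→d4:-→d5:-→d6:-→d7:-→d8:-→d9:-→d10:-→d11:-→d12:H5 -> H5
  del 108.30.0.0/16 (clear depth 16)
  add 56.0.0.0/8 -> H4 at depth 8
  del 80.176.112.0/21 (clear depth 21)
  add 80.176.116.96/28 -> H3 at depth 28
  lookup 56.0.0.1: bits 00111000 walk d0:H0→d1:-→d2:-→d3:-→d4:-→d5:-→d6:-→d7:-→d8:H4 -> H4
  add 96.182.0.0/15 -> H2 at depth 15
  add 80.176.112.0/20 -> H2 at depth 20
  add 80.176.0.0/12 -> H5 at depth 12
  add 0.0.0.0/0 -> H3 at depth 0
  add 108.30.0.0/16 -> H1 at depth 16
  lookup 80.176.116.10: bits 0101000010110000011101000 walk d0:H3→d1:-→d2:-→d3:-→d4:-→d5:-→d6:-→d7:-→d8:-→d9:-→d10:-→d11:-→d12:H5→d13:-→d14:-→d15:-→d16:-→d17:-→d18:-→d19:-→d20:H2→d21:-→d22:-→d23:-→d24:H2→d25:- -> H2
  lookup 96.176.27.52: bits 0110000010110 walk d0:H3→d1:-→d2:-→d3:-→d4:-→d5:-→d6:-→d7:-→d8:-→d9:-→d10:-→d11:-→d12:H5→d13:- -> H5
  add 80.176.116.0/24 -> H3 at depth 24
  lookup 80.176.5.167: bits 01010000101100000 walk d0:H3→d1:-→d2:-→d3:-→d4:-→d5:-→d6:-→d7:-→d8:-→d9:-→d10:-→d11:-→d12:H5→d13:-→d14:-→d15:-→d16:-→d17:- -> H5
  add 108.0.0.0/8 -> H3 at depth 8
  del 80.176.116.0/24 (clear depth 24)
  lookup 80.186.200.169: bits 010100001011 walk d0:H3→d1:-→d2:-→d3:-→d4:-→d5:-→d6:-→d7:-→d8:-→d9:-→d10:-→d11:-→d12:H5 -> H5
  lookup 80.176.116.96: bits 0101000010110000011101000110 walk d0:H3→d1:-→d2:-→d3:-→d4:-→d5:-→d6:-→d7:-→d8:-→d9:-→d10:-→d11:-→d12:H5→d13:-→d14:-→d15:-→d16:-→d17:-→d18:-→d19:-→d20:H2→d21:-→d22:-→d23:-→d24:-→d25:-→d26:-→d27:-→d28:H3 -> H3
  lookup 96.176.207.9: bits 0110000010110 walk d0:H3→d1:-→d2:-→d3:-→d4:-→d5:-→d6:-→d7:-→d8:-→d9:-→d10:-→d11:-→d12:H5→d13:- -> H5
  del 80.176.0.0/12 (clear depth 12)
  add 96.183.0.0/16 -> H2 at depth 16

== LOOKUPS ==
["H2","H5","H5","H5","H4","H2","H5","H5","H5","H3","H5"]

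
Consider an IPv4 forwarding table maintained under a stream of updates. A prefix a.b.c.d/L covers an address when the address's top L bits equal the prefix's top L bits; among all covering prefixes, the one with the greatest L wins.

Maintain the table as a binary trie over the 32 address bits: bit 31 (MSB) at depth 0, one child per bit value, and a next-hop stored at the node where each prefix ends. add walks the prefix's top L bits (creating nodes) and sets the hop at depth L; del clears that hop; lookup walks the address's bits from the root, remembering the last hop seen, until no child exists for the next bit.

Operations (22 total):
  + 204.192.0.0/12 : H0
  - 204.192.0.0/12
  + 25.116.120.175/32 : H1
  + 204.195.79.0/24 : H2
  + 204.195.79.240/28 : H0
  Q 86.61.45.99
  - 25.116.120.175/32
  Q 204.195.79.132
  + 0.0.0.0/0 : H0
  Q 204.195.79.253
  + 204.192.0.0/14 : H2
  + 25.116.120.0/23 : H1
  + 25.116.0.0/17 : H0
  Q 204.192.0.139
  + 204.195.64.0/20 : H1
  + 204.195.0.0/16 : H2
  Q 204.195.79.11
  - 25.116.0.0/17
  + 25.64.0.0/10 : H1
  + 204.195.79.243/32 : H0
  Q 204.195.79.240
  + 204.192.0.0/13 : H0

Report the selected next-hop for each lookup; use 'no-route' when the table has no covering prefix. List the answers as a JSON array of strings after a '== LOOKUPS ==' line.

Process each operation:
  + 204.192.0.0/12 (H0) depth=12
  - 204.192.0.0/12 clear@12
  + 25.116.120.175/32 (H1) depth=32
  + 204.195.79.0/24 (H2) depth=24
  + 204.195.79.240/28 (H0) depth=28
  lookup 86.61.45.99: bits 0 walk d0:-→d1:- -> no-route
  - 25.116.120.175/32 clear@32
  lookup 204.195.79.132: bits 1100110011000011010011111 walk d0:-→d1:-→d2:-→d3:-→d4:-→d5:-→d6:-→d7:-→d8:-→d9:-→d10:-→d11:-→d12:-→d13:-→d14:-→d15:-→d16:-→d17:-→d18:-→d19:-→d20:-→d21:-→d22:-→d23:-→d24:H2→d25:- -> H2
  + 0.0.0.0/0 (H0) depth=0
  lookup 204.195.79.253: bits 1100110011000011010011111111 walk d0:H0→d1:-→d2:-→d3:-→d4:-→d5:-→d6:-→d7:-→d8:-→d9:-→d10:-→d11:-→d12:-→d13:-→d14:-→d15:-→d16:-→d17:-→d18:-→d19:-→d20:-→d21:-→d22:-→d23:-→d24:H2→d25:-→d26:-→d27:-→d28:H0 -> H0
  + 204.192.0.0/14 (H2) depth=14
  + 25.116.120.0/23 (H1) depth=23
  + 25.116.0.0/17 (H0) depth=17
  lookup 204.192.0.139: bits 11001100110000 walk d0:H0→d1:-→d2:-→d3:-→d4:-→d5:-→d6:-→d7:-→d8:-→d9:-→d10:-→d11:-→d12:-→d13:-→d14:H2 -> H2
  + 204.195.64.0/20 (H1) depth=20
  + 204.195.0.0/16 (H2) depth=16
  lookup 204.195.79.11: bits 110011001100001101001111 walk d0:H0→d1:-→d2:-→d3:-→d4:-→d5:-→d6:-→d7:-→d8:-→d9:-→d10:-→d11:-→d12:-→d13:-→d14:H2→d15:-→d16:H2→d17:-→d18:-→d19:-→d20:H1→d21:-→d22:-→d23:-→d24:H2 -> H2
  - 25.116.0.0/17 clear@17
  + 25.64.0.0/10 (H1) depth=10
  + 204.195.79.243/32 (H0) depth=32
  lookup 204.195.79.240: bits 110011001100001101001111111100 walk d0:H0→d1:-→d2:-→d3:-→d4:-→d5:-→d6:-→d7:-→d8:-→d9:-→d10:-→d11:-→d12:-→d13:-→d14:H2→d15:-→d16:H2→d17:-→d18:-→d19:-→d20:H1→d21:-→d22:-→d23:-→d24:H2→d25:-→d26:-→d27:-→d28:H0→d29:-→d30:- -> H0
  + 204.192.0.0/13 (H0) depth=13

== LOOKUPS ==
["no-route","H2","H0","H2","H2","H0"]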